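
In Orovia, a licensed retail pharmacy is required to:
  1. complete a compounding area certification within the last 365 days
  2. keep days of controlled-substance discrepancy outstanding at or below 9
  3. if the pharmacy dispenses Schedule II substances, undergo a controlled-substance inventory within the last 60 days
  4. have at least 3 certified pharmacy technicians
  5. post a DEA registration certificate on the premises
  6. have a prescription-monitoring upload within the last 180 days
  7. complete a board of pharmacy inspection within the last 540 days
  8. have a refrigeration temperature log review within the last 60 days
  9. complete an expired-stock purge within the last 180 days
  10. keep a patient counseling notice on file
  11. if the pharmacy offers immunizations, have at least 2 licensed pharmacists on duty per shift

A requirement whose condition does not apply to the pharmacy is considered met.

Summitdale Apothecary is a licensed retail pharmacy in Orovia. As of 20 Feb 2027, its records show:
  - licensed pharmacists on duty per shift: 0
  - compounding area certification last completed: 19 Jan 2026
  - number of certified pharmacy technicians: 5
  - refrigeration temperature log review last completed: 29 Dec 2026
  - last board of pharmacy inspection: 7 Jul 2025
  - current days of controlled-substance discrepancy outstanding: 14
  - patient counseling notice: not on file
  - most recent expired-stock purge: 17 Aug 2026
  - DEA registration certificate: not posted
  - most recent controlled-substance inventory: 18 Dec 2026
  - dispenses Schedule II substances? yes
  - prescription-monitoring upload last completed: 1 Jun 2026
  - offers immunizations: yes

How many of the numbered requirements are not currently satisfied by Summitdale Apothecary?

9

1. compounding area certification 397 days ago vs limit 365 → not met
2. days of controlled-substance discrepancy outstanding 14 > 9 → not met
3. condition 'dispenses Schedule II substances' holds; controlled-substance inventory 64 days ago vs limit 60 → not met
4. certified pharmacy technicians 5 ≥ 3 → met
5. DEA registration certificate absent → not met
6. prescription-monitoring upload 264 days ago vs limit 180 → not met
7. board of pharmacy inspection 593 days ago vs limit 540 → not met
8. refrigeration temperature log review 53 days ago vs limit 60 → met
9. expired-stock purge 187 days ago vs limit 180 → not met
10. patient counseling notice absent → not met
11. condition 'offers immunizations' holds; licensed pharmacists on duty per shift 0 < 2 → not met
Not met: 9 of 11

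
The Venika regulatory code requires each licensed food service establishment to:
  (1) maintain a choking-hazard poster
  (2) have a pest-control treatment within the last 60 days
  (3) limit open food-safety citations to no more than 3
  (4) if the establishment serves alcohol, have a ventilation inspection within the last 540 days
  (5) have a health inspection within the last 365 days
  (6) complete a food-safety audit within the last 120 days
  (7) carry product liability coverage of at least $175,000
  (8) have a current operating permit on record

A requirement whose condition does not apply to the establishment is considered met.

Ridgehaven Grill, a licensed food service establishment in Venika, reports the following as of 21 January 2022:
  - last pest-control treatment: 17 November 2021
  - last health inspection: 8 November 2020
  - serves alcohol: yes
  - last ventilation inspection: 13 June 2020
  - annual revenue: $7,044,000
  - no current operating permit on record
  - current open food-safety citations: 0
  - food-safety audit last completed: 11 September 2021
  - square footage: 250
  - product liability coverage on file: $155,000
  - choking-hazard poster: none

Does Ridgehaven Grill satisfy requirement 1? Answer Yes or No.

No

1. choking-hazard poster absent → not met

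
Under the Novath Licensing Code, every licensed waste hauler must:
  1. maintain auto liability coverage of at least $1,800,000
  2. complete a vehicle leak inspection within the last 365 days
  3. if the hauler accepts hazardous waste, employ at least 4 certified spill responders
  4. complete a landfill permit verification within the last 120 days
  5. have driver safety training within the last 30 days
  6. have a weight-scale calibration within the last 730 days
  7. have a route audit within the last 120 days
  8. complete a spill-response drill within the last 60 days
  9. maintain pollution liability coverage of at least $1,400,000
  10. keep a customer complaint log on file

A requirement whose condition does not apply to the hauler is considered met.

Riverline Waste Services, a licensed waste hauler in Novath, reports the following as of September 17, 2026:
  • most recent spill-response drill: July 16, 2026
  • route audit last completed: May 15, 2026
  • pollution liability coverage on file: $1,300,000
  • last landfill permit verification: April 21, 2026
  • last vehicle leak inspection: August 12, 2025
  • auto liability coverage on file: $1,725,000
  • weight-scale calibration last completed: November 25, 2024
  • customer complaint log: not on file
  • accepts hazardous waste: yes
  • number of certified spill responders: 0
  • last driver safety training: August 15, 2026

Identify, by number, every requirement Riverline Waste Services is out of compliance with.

1, 2, 3, 4, 5, 7, 8, 9, 10

1. auto liability coverage $1,725,000 < $1,800,000 → not met
2. vehicle leak inspection 401 days ago vs limit 365 → not met
3. condition 'accepts hazardous waste' holds; certified spill responders 0 < 4 → not met
4. landfill permit verification 149 days ago vs limit 120 → not met
5. driver safety training 33 days ago vs limit 30 → not met
6. weight-scale calibration 661 days ago vs limit 730 → met
7. route audit 125 days ago vs limit 120 → not met
8. spill-response drill 63 days ago vs limit 60 → not met
9. pollution liability coverage $1,300,000 < $1,400,000 → not met
10. customer complaint log absent → not met
Not met: 1, 2, 3, 4, 5, 7, 8, 9, 10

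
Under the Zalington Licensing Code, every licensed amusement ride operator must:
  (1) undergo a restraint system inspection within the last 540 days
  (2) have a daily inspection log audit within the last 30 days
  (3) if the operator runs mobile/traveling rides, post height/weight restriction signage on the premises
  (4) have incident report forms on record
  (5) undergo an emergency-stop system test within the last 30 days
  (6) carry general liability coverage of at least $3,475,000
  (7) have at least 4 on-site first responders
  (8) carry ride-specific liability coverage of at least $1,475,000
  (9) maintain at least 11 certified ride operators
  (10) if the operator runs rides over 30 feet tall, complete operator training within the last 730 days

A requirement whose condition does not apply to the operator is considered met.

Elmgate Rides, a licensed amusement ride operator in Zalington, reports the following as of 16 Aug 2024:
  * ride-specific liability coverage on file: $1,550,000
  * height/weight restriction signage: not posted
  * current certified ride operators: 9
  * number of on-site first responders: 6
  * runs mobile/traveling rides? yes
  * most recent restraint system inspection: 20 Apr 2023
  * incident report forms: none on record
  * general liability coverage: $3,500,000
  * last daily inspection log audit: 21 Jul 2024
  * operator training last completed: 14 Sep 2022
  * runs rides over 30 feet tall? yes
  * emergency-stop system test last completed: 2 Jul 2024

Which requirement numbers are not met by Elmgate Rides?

3, 4, 5, 9

1. restraint system inspection 484 days ago vs limit 540 → met
2. daily inspection log audit 26 days ago vs limit 30 → met
3. condition 'runs mobile/traveling rides' holds; height/weight restriction signage absent → not met
4. incident report forms absent → not met
5. emergency-stop system test 45 days ago vs limit 30 → not met
6. general liability coverage $3,500,000 ≥ $3,475,000 → met
7. on-site first responders 6 ≥ 4 → met
8. ride-specific liability coverage $1,550,000 ≥ $1,475,000 → met
9. certified ride operators 9 < 11 → not met
10. condition 'runs rides over 30 feet tall' holds; operator training 702 days ago vs limit 730 → met
Not met: 3, 4, 5, 9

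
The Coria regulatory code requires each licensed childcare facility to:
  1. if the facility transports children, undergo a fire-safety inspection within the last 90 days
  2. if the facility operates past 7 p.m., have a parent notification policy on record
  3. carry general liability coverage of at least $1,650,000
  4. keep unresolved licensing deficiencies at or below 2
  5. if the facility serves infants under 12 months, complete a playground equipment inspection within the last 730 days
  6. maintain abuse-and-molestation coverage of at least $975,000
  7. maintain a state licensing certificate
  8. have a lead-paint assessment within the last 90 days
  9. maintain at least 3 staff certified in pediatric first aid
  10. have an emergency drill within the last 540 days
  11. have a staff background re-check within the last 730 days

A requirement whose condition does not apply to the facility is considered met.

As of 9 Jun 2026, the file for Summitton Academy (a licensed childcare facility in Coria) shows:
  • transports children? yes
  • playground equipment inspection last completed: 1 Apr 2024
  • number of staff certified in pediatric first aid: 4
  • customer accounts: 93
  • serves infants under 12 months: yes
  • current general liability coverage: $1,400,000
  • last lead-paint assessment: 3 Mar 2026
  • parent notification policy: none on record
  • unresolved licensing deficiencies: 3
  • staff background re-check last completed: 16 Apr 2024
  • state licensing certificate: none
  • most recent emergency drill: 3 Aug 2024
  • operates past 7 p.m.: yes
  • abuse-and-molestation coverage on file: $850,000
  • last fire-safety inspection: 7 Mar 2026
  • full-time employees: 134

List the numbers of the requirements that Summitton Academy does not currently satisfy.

1. condition 'transports children' holds; fire-safety inspection 94 days ago vs limit 90 → not met
2. condition 'operates past 7 p.m.' holds; parent notification policy absent → not met
3. general liability coverage $1,400,000 < $1,650,000 → not met
4. unresolved licensing deficiencies 3 > 2 → not met
5. condition 'serves infants under 12 months' holds; playground equipment inspection 799 days ago vs limit 730 → not met
6. abuse-and-molestation coverage $850,000 < $975,000 → not met
7. state licensing certificate absent → not met
8. lead-paint assessment 98 days ago vs limit 90 → not met
9. staff certified in pediatric first aid 4 ≥ 3 → met
10. emergency drill 675 days ago vs limit 540 → not met
11. staff background re-check 784 days ago vs limit 730 → not met
Not met: 1, 2, 3, 4, 5, 6, 7, 8, 10, 11

1, 2, 3, 4, 5, 6, 7, 8, 10, 11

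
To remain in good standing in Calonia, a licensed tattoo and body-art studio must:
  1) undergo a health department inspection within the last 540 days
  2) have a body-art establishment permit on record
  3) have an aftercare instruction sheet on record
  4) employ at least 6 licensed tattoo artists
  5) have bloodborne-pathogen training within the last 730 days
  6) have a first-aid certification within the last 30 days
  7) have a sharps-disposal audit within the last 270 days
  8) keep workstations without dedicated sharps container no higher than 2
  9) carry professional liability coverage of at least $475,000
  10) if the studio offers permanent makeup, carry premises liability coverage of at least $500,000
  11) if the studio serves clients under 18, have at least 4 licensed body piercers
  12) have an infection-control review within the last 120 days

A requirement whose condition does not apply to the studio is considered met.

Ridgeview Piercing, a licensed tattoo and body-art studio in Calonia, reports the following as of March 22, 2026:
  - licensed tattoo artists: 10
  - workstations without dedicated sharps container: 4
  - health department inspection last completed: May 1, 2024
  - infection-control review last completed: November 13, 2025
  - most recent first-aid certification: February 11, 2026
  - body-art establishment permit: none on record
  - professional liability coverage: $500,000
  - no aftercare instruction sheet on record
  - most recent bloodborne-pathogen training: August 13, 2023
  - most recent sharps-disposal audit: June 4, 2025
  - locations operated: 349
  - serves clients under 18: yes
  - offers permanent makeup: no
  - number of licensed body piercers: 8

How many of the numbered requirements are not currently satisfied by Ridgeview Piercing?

8

1. health department inspection 690 days ago vs limit 540 → not met
2. body-art establishment permit absent → not met
3. aftercare instruction sheet absent → not met
4. licensed tattoo artists 10 ≥ 6 → met
5. bloodborne-pathogen training 952 days ago vs limit 730 → not met
6. first-aid certification 39 days ago vs limit 30 → not met
7. sharps-disposal audit 291 days ago vs limit 270 → not met
8. workstations without dedicated sharps container 4 > 2 → not met
9. professional liability coverage $500,000 ≥ $475,000 → met
10. condition 'offers permanent makeup' does not hold → requirement n/a → met
11. condition 'serves clients under 18' holds; licensed body piercers 8 ≥ 4 → met
12. infection-control review 129 days ago vs limit 120 → not met
Not met: 8 of 12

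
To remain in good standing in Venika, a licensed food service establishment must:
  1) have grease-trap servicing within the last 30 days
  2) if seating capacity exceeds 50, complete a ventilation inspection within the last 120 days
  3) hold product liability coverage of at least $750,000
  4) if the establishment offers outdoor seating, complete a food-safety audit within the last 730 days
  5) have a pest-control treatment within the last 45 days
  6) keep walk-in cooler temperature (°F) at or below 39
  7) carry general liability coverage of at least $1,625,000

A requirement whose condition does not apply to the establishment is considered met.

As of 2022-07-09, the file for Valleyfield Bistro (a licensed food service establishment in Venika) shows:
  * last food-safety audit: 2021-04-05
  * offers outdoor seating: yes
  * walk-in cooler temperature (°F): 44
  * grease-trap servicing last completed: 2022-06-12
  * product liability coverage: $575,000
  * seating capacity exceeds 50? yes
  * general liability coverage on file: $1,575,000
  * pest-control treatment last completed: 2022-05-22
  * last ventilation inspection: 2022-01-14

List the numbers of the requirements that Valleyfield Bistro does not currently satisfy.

1. grease-trap servicing 27 days ago vs limit 30 → met
2. condition 'seating capacity exceeds 50' holds; ventilation inspection 176 days ago vs limit 120 → not met
3. product liability coverage $575,000 < $750,000 → not met
4. condition 'offers outdoor seating' holds; food-safety audit 460 days ago vs limit 730 → met
5. pest-control treatment 48 days ago vs limit 45 → not met
6. walk-in cooler temperature (°F) 44 > 39 → not met
7. general liability coverage $1,575,000 < $1,625,000 → not met
Not met: 2, 3, 5, 6, 7

2, 3, 5, 6, 7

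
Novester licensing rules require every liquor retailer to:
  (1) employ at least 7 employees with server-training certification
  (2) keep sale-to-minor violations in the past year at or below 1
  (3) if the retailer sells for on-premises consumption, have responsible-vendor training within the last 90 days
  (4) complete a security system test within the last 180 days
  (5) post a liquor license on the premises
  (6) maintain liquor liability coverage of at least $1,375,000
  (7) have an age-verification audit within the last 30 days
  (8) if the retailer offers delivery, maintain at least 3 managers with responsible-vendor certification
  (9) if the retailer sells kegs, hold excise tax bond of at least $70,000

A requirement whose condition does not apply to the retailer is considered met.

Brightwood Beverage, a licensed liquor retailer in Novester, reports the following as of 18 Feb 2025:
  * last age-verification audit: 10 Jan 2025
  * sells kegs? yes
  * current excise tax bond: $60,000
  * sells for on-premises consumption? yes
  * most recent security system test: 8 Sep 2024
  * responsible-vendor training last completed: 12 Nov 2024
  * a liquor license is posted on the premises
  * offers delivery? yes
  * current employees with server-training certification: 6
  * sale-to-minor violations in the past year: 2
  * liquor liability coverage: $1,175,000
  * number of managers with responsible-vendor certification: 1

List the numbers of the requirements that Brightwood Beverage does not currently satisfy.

1. employees with server-training certification 6 < 7 → not met
2. sale-to-minor violations in the past year 2 > 1 → not met
3. condition 'sells for on-premises consumption' holds; responsible-vendor training 98 days ago vs limit 90 → not met
4. security system test 163 days ago vs limit 180 → met
5. liquor license present → met
6. liquor liability coverage $1,175,000 < $1,375,000 → not met
7. age-verification audit 39 days ago vs limit 30 → not met
8. condition 'offers delivery' holds; managers with responsible-vendor certification 1 < 3 → not met
9. condition 'sells kegs' holds; excise tax bond $60,000 < $70,000 → not met
Not met: 1, 2, 3, 6, 7, 8, 9

1, 2, 3, 6, 7, 8, 9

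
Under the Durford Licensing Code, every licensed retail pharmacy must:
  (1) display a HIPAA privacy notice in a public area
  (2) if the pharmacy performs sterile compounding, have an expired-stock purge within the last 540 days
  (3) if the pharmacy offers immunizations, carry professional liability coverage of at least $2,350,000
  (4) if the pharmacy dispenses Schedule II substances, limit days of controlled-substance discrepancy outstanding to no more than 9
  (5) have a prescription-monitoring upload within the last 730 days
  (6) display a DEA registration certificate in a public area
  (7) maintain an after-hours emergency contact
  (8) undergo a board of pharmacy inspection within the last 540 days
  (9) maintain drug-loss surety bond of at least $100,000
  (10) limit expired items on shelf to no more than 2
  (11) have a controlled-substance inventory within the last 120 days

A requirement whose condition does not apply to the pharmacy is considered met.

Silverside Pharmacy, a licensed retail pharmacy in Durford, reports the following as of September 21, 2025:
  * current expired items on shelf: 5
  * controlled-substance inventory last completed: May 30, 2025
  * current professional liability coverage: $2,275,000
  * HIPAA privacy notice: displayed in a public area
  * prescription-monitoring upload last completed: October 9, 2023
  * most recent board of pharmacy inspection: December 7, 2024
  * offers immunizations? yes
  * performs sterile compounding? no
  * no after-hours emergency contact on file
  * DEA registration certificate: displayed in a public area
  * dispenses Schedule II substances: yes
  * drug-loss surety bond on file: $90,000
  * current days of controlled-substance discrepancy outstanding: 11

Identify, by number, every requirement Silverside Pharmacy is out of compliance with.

3, 4, 7, 9, 10

1. HIPAA privacy notice present → met
2. condition 'performs sterile compounding' does not hold → requirement n/a → met
3. condition 'offers immunizations' holds; professional liability coverage $2,275,000 < $2,350,000 → not met
4. condition 'dispenses Schedule II substances' holds; days of controlled-substance discrepancy outstanding 11 > 9 → not met
5. prescription-monitoring upload 713 days ago vs limit 730 → met
6. DEA registration certificate present → met
7. after-hours emergency contact absent → not met
8. board of pharmacy inspection 288 days ago vs limit 540 → met
9. drug-loss surety bond $90,000 < $100,000 → not met
10. expired items on shelf 5 > 2 → not met
11. controlled-substance inventory 114 days ago vs limit 120 → met
Not met: 3, 4, 7, 9, 10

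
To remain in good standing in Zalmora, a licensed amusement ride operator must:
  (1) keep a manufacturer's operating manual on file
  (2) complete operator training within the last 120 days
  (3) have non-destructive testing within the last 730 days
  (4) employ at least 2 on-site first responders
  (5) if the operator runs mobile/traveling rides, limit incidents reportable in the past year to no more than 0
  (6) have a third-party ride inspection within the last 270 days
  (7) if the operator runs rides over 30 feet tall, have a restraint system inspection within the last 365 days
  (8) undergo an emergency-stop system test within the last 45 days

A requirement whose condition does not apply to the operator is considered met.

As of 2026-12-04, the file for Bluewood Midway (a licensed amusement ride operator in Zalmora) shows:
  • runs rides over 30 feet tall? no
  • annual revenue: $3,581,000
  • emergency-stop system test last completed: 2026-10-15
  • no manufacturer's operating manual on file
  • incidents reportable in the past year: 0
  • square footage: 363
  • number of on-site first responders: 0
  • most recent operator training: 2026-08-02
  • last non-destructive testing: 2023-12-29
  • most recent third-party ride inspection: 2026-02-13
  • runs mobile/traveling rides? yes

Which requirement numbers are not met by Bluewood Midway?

1, 2, 3, 4, 6, 8

1. manufacturer's operating manual absent → not met
2. operator training 124 days ago vs limit 120 → not met
3. non-destructive testing 1071 days ago vs limit 730 → not met
4. on-site first responders 0 < 2 → not met
5. condition 'runs mobile/traveling rides' holds; incidents reportable in the past year 0 ≤ 0 → met
6. third-party ride inspection 294 days ago vs limit 270 → not met
7. condition 'runs rides over 30 feet tall' does not hold → requirement n/a → met
8. emergency-stop system test 50 days ago vs limit 45 → not met
Not met: 1, 2, 3, 4, 6, 8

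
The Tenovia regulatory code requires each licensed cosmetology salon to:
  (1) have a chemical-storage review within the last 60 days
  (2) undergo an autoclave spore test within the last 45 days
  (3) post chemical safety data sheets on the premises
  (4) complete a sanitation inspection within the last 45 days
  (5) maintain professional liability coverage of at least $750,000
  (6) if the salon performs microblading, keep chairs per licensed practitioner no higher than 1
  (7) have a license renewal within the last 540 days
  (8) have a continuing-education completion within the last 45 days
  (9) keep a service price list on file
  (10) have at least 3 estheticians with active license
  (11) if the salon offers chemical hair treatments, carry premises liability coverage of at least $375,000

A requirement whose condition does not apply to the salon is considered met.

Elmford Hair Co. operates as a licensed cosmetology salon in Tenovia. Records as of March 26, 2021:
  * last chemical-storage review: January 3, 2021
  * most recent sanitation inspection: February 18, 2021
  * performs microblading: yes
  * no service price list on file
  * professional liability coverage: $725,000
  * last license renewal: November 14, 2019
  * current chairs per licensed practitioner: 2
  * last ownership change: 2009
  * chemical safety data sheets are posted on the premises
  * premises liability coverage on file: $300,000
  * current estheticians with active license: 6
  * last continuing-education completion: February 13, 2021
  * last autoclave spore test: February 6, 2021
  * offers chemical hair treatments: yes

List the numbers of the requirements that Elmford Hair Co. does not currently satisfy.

1, 2, 5, 6, 9, 11

1. chemical-storage review 82 days ago vs limit 60 → not met
2. autoclave spore test 48 days ago vs limit 45 → not met
3. chemical safety data sheets present → met
4. sanitation inspection 36 days ago vs limit 45 → met
5. professional liability coverage $725,000 < $750,000 → not met
6. condition 'performs microblading' holds; chairs per licensed practitioner 2 > 1 → not met
7. license renewal 498 days ago vs limit 540 → met
8. continuing-education completion 41 days ago vs limit 45 → met
9. service price list absent → not met
10. estheticians with active license 6 ≥ 3 → met
11. condition 'offers chemical hair treatments' holds; premises liability coverage $300,000 < $375,000 → not met
Not met: 1, 2, 5, 6, 9, 11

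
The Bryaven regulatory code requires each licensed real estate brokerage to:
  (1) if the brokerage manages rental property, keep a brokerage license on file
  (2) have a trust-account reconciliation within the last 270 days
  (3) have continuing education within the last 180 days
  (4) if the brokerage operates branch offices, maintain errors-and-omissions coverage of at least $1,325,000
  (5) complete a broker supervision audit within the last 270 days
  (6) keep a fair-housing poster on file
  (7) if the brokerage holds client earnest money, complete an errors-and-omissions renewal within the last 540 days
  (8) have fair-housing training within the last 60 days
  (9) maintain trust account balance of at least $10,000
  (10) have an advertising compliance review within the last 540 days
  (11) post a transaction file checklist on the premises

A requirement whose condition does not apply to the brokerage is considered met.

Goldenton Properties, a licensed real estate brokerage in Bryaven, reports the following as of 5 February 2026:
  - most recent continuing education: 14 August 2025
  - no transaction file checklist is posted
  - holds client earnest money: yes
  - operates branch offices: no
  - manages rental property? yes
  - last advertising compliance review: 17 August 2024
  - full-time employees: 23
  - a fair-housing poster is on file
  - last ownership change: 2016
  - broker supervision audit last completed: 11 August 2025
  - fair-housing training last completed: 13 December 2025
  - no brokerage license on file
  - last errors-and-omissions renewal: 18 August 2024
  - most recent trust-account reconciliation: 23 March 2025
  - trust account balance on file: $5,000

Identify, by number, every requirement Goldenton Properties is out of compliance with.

1. condition 'manages rental property' holds; brokerage license absent → not met
2. trust-account reconciliation 319 days ago vs limit 270 → not met
3. continuing education 175 days ago vs limit 180 → met
4. condition 'operates branch offices' does not hold → requirement n/a → met
5. broker supervision audit 178 days ago vs limit 270 → met
6. fair-housing poster present → met
7. condition 'holds client earnest money' holds; errors-and-omissions renewal 536 days ago vs limit 540 → met
8. fair-housing training 54 days ago vs limit 60 → met
9. trust account balance $5,000 < $10,000 → not met
10. advertising compliance review 537 days ago vs limit 540 → met
11. transaction file checklist absent → not met
Not met: 1, 2, 9, 11

1, 2, 9, 11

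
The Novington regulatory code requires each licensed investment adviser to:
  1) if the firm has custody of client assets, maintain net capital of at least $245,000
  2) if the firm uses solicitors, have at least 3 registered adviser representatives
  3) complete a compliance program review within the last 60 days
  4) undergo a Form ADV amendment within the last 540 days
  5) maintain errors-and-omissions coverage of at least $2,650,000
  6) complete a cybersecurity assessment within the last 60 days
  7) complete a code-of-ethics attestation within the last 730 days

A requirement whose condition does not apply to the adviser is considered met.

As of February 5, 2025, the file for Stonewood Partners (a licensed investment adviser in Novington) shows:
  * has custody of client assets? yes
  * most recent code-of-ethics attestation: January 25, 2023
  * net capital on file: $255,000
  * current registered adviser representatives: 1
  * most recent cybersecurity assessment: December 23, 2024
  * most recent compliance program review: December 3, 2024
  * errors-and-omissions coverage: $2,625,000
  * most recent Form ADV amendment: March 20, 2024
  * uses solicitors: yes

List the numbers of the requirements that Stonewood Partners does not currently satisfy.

1. condition 'has custody of client assets' holds; net capital $255,000 ≥ $245,000 → met
2. condition 'uses solicitors' holds; registered adviser representatives 1 < 3 → not met
3. compliance program review 64 days ago vs limit 60 → not met
4. Form ADV amendment 322 days ago vs limit 540 → met
5. errors-and-omissions coverage $2,625,000 < $2,650,000 → not met
6. cybersecurity assessment 44 days ago vs limit 60 → met
7. code-of-ethics attestation 742 days ago vs limit 730 → not met
Not met: 2, 3, 5, 7

2, 3, 5, 7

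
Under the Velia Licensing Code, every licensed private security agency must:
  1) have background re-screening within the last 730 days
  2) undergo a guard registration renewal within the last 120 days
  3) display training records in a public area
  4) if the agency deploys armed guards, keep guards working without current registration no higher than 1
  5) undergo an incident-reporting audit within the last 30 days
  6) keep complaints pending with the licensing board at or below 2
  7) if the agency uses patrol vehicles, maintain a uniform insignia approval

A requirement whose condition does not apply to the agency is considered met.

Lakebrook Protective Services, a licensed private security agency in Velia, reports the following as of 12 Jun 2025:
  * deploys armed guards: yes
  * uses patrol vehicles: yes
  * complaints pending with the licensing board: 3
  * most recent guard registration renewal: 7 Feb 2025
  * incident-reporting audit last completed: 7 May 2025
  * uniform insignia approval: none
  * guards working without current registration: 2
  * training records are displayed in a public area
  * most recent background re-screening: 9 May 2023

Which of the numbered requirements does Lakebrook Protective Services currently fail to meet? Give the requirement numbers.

1, 2, 4, 5, 6, 7

1. background re-screening 765 days ago vs limit 730 → not met
2. guard registration renewal 125 days ago vs limit 120 → not met
3. training records present → met
4. condition 'deploys armed guards' holds; guards working without current registration 2 > 1 → not met
5. incident-reporting audit 36 days ago vs limit 30 → not met
6. complaints pending with the licensing board 3 > 2 → not met
7. condition 'uses patrol vehicles' holds; uniform insignia approval absent → not met
Not met: 1, 2, 4, 5, 6, 7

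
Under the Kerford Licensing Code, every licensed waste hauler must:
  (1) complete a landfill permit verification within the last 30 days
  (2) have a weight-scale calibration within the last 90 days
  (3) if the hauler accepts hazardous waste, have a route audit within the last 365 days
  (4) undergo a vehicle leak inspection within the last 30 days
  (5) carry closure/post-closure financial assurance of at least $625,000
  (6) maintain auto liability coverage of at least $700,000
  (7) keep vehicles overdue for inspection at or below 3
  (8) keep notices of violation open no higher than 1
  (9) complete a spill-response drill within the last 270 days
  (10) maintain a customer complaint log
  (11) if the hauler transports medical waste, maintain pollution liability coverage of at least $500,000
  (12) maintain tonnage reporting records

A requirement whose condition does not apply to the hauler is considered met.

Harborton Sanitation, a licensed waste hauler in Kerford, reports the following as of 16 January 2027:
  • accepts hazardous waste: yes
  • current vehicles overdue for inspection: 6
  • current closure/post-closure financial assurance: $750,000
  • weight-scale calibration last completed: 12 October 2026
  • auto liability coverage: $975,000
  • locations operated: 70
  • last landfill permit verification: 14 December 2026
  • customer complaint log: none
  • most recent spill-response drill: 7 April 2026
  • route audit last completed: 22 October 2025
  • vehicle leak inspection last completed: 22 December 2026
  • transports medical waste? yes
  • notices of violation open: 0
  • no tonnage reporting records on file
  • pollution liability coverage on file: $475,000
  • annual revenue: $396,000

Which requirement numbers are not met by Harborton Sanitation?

1. landfill permit verification 33 days ago vs limit 30 → not met
2. weight-scale calibration 96 days ago vs limit 90 → not met
3. condition 'accepts hazardous waste' holds; route audit 451 days ago vs limit 365 → not met
4. vehicle leak inspection 25 days ago vs limit 30 → met
5. closure/post-closure financial assurance $750,000 ≥ $625,000 → met
6. auto liability coverage $975,000 ≥ $700,000 → met
7. vehicles overdue for inspection 6 > 3 → not met
8. notices of violation open 0 ≤ 1 → met
9. spill-response drill 284 days ago vs limit 270 → not met
10. customer complaint log absent → not met
11. condition 'transports medical waste' holds; pollution liability coverage $475,000 < $500,000 → not met
12. tonnage reporting records absent → not met
Not met: 1, 2, 3, 7, 9, 10, 11, 12

1, 2, 3, 7, 9, 10, 11, 12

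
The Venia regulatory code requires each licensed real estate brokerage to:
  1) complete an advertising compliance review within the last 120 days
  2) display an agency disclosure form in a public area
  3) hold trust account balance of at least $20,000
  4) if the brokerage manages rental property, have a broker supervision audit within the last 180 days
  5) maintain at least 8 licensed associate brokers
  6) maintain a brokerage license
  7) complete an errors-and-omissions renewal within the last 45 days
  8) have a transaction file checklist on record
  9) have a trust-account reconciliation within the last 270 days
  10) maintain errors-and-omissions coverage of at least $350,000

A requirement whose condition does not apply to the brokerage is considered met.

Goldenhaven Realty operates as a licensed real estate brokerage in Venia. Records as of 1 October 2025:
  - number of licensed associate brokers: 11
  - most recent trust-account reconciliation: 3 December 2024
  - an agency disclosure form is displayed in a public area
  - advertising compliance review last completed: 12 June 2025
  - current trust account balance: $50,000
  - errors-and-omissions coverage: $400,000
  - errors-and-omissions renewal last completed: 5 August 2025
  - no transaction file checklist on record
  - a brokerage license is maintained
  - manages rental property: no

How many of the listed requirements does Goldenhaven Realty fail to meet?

1. advertising compliance review 111 days ago vs limit 120 → met
2. agency disclosure form present → met
3. trust account balance $50,000 ≥ $20,000 → met
4. condition 'manages rental property' does not hold → requirement n/a → met
5. licensed associate brokers 11 ≥ 8 → met
6. brokerage license present → met
7. errors-and-omissions renewal 57 days ago vs limit 45 → not met
8. transaction file checklist absent → not met
9. trust-account reconciliation 302 days ago vs limit 270 → not met
10. errors-and-omissions coverage $400,000 ≥ $350,000 → met
Not met: 3 of 10

3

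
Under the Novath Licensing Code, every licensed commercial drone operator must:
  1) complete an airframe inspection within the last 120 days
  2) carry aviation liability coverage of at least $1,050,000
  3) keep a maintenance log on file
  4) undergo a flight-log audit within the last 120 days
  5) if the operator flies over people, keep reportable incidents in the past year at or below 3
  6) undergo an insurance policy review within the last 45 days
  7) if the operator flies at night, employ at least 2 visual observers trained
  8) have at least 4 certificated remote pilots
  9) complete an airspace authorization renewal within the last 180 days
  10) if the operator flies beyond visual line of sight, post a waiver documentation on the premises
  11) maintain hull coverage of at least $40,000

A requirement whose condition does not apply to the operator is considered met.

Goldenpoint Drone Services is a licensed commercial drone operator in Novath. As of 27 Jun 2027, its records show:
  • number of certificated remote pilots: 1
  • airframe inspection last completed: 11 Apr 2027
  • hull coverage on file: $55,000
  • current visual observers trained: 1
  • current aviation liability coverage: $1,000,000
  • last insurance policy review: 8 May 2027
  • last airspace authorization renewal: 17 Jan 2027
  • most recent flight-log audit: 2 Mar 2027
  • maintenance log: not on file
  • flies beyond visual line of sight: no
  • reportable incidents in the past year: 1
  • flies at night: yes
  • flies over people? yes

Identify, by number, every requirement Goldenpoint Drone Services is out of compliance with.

1. airframe inspection 77 days ago vs limit 120 → met
2. aviation liability coverage $1,000,000 < $1,050,000 → not met
3. maintenance log absent → not met
4. flight-log audit 117 days ago vs limit 120 → met
5. condition 'flies over people' holds; reportable incidents in the past year 1 ≤ 3 → met
6. insurance policy review 50 days ago vs limit 45 → not met
7. condition 'flies at night' holds; visual observers trained 1 < 2 → not met
8. certificated remote pilots 1 < 4 → not met
9. airspace authorization renewal 161 days ago vs limit 180 → met
10. condition 'flies beyond visual line of sight' does not hold → requirement n/a → met
11. hull coverage $55,000 ≥ $40,000 → met
Not met: 2, 3, 6, 7, 8

2, 3, 6, 7, 8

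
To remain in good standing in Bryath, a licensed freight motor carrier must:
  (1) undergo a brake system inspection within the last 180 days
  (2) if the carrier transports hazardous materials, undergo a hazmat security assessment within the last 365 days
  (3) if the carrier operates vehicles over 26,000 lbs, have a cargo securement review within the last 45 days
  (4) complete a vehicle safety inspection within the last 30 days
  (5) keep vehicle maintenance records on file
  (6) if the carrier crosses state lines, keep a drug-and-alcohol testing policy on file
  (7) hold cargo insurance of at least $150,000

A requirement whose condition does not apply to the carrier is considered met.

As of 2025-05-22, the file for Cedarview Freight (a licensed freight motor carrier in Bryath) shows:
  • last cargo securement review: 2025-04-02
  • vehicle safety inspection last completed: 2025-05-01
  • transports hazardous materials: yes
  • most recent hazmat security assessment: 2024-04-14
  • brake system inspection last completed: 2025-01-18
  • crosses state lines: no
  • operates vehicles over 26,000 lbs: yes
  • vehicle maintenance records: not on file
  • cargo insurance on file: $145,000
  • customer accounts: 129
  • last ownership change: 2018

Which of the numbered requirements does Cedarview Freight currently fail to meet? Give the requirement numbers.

2, 3, 5, 7

1. brake system inspection 124 days ago vs limit 180 → met
2. condition 'transports hazardous materials' holds; hazmat security assessment 403 days ago vs limit 365 → not met
3. condition 'operates vehicles over 26,000 lbs' holds; cargo securement review 50 days ago vs limit 45 → not met
4. vehicle safety inspection 21 days ago vs limit 30 → met
5. vehicle maintenance records absent → not met
6. condition 'crosses state lines' does not hold → requirement n/a → met
7. cargo insurance $145,000 < $150,000 → not met
Not met: 2, 3, 5, 7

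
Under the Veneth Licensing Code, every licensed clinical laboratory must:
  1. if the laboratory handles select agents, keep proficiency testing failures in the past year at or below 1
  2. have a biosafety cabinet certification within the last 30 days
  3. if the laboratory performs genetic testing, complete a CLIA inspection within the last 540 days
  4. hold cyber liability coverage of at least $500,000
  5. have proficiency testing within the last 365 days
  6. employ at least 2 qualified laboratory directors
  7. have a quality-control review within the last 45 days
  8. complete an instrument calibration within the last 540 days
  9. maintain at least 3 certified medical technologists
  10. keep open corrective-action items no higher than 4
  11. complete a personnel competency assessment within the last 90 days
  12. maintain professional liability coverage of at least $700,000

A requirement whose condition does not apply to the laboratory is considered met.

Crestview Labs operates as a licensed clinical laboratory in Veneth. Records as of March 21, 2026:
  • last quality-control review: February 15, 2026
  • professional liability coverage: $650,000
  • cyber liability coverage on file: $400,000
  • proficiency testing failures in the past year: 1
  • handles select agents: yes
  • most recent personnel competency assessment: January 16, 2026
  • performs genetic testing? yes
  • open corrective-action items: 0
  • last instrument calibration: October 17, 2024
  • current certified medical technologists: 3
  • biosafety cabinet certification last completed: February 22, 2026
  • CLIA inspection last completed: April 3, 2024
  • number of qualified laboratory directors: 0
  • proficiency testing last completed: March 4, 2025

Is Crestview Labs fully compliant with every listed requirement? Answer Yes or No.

1. condition 'handles select agents' holds; proficiency testing failures in the past year 1 ≤ 1 → met
2. biosafety cabinet certification 27 days ago vs limit 30 → met
3. condition 'performs genetic testing' holds; CLIA inspection 717 days ago vs limit 540 → not met
4. cyber liability coverage $400,000 < $500,000 → not met
5. proficiency testing 382 days ago vs limit 365 → not met
6. qualified laboratory directors 0 < 2 → not met
7. quality-control review 34 days ago vs limit 45 → met
8. instrument calibration 520 days ago vs limit 540 → met
9. certified medical technologists 3 ≥ 3 → met
10. open corrective-action items 0 ≤ 4 → met
11. personnel competency assessment 64 days ago vs limit 90 → met
12. professional liability coverage $650,000 < $700,000 → not met
Not met: 3, 4, 5, 6, 12

No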